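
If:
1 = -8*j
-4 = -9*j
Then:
No Solution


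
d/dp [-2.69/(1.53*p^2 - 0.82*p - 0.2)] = (8.2314*p - 2.2058)/(-1.53*p^2 + 0.82*p + 0.2)^2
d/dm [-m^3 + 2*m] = 2 - 3*m^2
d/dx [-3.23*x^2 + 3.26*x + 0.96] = 3.26 - 6.46*x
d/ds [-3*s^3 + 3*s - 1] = 3 - 9*s^2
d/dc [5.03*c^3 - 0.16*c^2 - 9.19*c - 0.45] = 15.09*c^2 - 0.32*c - 9.19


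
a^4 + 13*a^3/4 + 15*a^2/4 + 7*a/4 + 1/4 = (a + 1/4)*(a + 1)^3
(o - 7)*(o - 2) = o^2 - 9*o + 14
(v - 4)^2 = v^2 - 8*v + 16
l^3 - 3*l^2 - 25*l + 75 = (l - 5)*(l - 3)*(l + 5)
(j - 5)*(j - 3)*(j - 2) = j^3 - 10*j^2 + 31*j - 30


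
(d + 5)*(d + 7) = d^2 + 12*d + 35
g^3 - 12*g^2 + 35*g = g*(g - 7)*(g - 5)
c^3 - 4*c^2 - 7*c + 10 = (c - 5)*(c - 1)*(c + 2)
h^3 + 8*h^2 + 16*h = h*(h + 4)^2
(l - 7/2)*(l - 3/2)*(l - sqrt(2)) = l^3 - 5*l^2 - sqrt(2)*l^2 + 21*l/4 + 5*sqrt(2)*l - 21*sqrt(2)/4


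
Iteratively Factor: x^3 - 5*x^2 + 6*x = (x - 2)*(x^2 - 3*x) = x*(x - 2)*(x - 3)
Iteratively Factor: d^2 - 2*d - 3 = (d - 3)*(d + 1)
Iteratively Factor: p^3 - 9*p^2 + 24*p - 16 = (p - 4)*(p^2 - 5*p + 4) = (p - 4)*(p - 1)*(p - 4)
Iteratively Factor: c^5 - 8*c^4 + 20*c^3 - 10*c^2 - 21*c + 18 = (c + 1)*(c^4 - 9*c^3 + 29*c^2 - 39*c + 18) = (c - 1)*(c + 1)*(c^3 - 8*c^2 + 21*c - 18) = (c - 2)*(c - 1)*(c + 1)*(c^2 - 6*c + 9) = (c - 3)*(c - 2)*(c - 1)*(c + 1)*(c - 3)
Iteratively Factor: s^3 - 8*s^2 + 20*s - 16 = (s - 2)*(s^2 - 6*s + 8) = (s - 2)^2*(s - 4)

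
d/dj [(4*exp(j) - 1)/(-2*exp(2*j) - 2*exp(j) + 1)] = (8*exp(2*j) - 4*exp(j) + 2)*exp(j)/(4*exp(4*j) + 8*exp(3*j) - 4*exp(j) + 1)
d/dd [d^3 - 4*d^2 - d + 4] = 3*d^2 - 8*d - 1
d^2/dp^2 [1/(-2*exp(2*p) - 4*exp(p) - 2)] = (1 - 2*exp(p))*exp(p)/(exp(4*p) + 4*exp(3*p) + 6*exp(2*p) + 4*exp(p) + 1)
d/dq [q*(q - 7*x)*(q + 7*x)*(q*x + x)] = x*(4*q^3 + 3*q^2 - 98*q*x^2 - 49*x^2)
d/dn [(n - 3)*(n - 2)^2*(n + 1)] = 4*n^3 - 18*n^2 + 18*n + 4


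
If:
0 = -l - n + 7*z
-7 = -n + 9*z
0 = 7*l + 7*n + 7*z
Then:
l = -7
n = 7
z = 0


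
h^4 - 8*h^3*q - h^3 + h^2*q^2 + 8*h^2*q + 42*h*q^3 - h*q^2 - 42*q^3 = (h - 1)*(h - 7*q)*(h - 3*q)*(h + 2*q)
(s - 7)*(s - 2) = s^2 - 9*s + 14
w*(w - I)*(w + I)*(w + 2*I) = w^4 + 2*I*w^3 + w^2 + 2*I*w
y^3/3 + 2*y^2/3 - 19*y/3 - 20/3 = (y/3 + 1/3)*(y - 4)*(y + 5)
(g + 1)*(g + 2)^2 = g^3 + 5*g^2 + 8*g + 4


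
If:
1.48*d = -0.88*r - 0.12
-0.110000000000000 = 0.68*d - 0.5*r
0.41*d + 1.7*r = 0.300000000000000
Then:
No Solution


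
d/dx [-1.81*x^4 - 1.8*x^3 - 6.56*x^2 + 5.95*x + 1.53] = -7.24*x^3 - 5.4*x^2 - 13.12*x + 5.95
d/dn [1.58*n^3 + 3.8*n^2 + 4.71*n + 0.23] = 4.74*n^2 + 7.6*n + 4.71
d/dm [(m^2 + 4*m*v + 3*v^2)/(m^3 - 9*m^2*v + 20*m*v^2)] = (-m^4 - 8*m^3*v + 47*m^2*v^2 + 54*m*v^3 - 60*v^4)/(m^2*(m^4 - 18*m^3*v + 121*m^2*v^2 - 360*m*v^3 + 400*v^4))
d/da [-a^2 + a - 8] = 1 - 2*a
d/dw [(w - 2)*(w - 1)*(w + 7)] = 3*w^2 + 8*w - 19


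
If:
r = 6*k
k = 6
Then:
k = 6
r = 36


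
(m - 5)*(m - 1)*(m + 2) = m^3 - 4*m^2 - 7*m + 10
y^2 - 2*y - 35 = (y - 7)*(y + 5)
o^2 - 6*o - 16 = (o - 8)*(o + 2)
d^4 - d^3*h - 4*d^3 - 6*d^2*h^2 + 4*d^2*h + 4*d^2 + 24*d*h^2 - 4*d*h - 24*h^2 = (d - 2)^2*(d - 3*h)*(d + 2*h)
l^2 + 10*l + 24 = (l + 4)*(l + 6)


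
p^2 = p^2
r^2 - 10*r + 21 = (r - 7)*(r - 3)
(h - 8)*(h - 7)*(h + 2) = h^3 - 13*h^2 + 26*h + 112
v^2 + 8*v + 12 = (v + 2)*(v + 6)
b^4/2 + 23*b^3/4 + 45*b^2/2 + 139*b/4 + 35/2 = (b/2 + 1)*(b + 1)*(b + 7/2)*(b + 5)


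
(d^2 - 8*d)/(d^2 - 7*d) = (d - 8)/(d - 7)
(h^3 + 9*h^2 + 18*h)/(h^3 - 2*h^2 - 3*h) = (h^2 + 9*h + 18)/(h^2 - 2*h - 3)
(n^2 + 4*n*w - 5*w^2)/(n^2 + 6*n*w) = (n^2 + 4*n*w - 5*w^2)/(n*(n + 6*w))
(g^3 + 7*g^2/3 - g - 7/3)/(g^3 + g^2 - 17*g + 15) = (3*g^2 + 10*g + 7)/(3*(g^2 + 2*g - 15))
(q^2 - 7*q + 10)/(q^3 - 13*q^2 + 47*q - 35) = (q - 2)/(q^2 - 8*q + 7)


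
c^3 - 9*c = c*(c - 3)*(c + 3)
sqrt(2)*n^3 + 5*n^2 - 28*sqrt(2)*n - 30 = (n - 3*sqrt(2))*(n + 5*sqrt(2))*(sqrt(2)*n + 1)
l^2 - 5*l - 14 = (l - 7)*(l + 2)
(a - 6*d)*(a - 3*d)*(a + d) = a^3 - 8*a^2*d + 9*a*d^2 + 18*d^3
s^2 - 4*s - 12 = (s - 6)*(s + 2)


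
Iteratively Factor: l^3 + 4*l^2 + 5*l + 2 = (l + 1)*(l^2 + 3*l + 2) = (l + 1)*(l + 2)*(l + 1)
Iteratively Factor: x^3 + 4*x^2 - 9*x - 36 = (x - 3)*(x^2 + 7*x + 12) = (x - 3)*(x + 4)*(x + 3)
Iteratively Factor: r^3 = (r)*(r^2) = r^2*(r)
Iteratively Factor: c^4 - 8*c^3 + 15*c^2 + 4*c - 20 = (c + 1)*(c^3 - 9*c^2 + 24*c - 20) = (c - 2)*(c + 1)*(c^2 - 7*c + 10) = (c - 5)*(c - 2)*(c + 1)*(c - 2)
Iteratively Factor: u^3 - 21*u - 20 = (u - 5)*(u^2 + 5*u + 4) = (u - 5)*(u + 4)*(u + 1)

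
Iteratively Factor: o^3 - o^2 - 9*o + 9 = (o + 3)*(o^2 - 4*o + 3) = (o - 3)*(o + 3)*(o - 1)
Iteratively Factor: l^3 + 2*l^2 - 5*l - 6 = (l + 1)*(l^2 + l - 6) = (l - 2)*(l + 1)*(l + 3)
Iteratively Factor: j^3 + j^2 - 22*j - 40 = (j + 2)*(j^2 - j - 20) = (j + 2)*(j + 4)*(j - 5)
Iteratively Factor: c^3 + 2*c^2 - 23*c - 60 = (c + 3)*(c^2 - c - 20) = (c - 5)*(c + 3)*(c + 4)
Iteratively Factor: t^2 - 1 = (t - 1)*(t + 1)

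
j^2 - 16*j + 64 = (j - 8)^2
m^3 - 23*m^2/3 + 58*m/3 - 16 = (m - 3)*(m - 8/3)*(m - 2)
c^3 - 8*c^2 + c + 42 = (c - 7)*(c - 3)*(c + 2)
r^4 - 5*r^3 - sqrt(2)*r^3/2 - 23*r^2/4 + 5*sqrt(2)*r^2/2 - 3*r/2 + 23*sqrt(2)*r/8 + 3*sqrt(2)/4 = (r - 6)*(r + 1/2)^2*(r - sqrt(2)/2)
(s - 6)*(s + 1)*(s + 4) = s^3 - s^2 - 26*s - 24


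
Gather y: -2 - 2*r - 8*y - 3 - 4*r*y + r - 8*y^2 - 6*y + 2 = -r - 8*y^2 + y*(-4*r - 14) - 3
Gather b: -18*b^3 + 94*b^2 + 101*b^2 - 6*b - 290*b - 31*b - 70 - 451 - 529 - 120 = -18*b^3 + 195*b^2 - 327*b - 1170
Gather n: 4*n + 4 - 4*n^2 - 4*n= 4 - 4*n^2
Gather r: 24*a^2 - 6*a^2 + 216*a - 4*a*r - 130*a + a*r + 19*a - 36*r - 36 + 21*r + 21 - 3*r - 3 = 18*a^2 + 105*a + r*(-3*a - 18) - 18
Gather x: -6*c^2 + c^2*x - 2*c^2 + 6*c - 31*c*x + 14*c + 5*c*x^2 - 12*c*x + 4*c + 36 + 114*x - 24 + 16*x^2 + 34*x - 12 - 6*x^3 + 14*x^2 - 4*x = -8*c^2 + 24*c - 6*x^3 + x^2*(5*c + 30) + x*(c^2 - 43*c + 144)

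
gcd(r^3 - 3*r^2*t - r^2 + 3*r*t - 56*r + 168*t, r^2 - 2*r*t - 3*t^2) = r - 3*t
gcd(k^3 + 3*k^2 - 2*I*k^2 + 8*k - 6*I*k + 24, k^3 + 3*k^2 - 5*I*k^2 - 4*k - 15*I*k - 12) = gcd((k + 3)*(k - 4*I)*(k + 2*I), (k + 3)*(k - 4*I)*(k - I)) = k^2 + k*(3 - 4*I) - 12*I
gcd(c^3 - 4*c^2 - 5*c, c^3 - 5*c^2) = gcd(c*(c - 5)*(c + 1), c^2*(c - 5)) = c^2 - 5*c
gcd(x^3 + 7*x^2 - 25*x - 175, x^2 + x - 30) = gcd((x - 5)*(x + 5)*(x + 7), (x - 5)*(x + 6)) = x - 5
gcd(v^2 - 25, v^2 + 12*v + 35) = v + 5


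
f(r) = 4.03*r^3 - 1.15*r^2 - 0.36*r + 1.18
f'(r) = 12.09*r^2 - 2.3*r - 0.36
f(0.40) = 1.11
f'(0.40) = 0.65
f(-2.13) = -42.21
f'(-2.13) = 59.39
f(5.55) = 652.70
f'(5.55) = 359.28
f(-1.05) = -4.38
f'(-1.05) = 15.38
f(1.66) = 15.85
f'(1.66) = 29.14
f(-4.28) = -334.31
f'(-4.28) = 230.95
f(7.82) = 1855.23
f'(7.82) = 720.99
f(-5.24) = -608.34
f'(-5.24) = 343.65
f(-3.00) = -116.90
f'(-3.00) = 115.35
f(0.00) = 1.18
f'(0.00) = -0.36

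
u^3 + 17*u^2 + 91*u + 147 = (u + 3)*(u + 7)^2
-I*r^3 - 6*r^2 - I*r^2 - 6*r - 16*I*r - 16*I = (r - 8*I)*(r + 2*I)*(-I*r - I)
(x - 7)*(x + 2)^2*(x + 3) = x^4 - 33*x^2 - 100*x - 84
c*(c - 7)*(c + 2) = c^3 - 5*c^2 - 14*c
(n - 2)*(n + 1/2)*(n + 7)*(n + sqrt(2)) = n^4 + sqrt(2)*n^3 + 11*n^3/2 - 23*n^2/2 + 11*sqrt(2)*n^2/2 - 23*sqrt(2)*n/2 - 7*n - 7*sqrt(2)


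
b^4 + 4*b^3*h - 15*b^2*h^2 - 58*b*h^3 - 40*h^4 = (b - 4*h)*(b + h)*(b + 2*h)*(b + 5*h)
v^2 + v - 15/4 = (v - 3/2)*(v + 5/2)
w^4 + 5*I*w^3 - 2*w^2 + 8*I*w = w*(w - I)*(w + 2*I)*(w + 4*I)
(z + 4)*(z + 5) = z^2 + 9*z + 20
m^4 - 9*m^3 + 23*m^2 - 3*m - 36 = (m - 4)*(m - 3)^2*(m + 1)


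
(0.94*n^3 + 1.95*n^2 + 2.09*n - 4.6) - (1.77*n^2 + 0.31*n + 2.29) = 0.94*n^3 + 0.18*n^2 + 1.78*n - 6.89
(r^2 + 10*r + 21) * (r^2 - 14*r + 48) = r^4 - 4*r^3 - 71*r^2 + 186*r + 1008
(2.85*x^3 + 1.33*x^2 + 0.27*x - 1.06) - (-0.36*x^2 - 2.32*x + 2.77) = 2.85*x^3 + 1.69*x^2 + 2.59*x - 3.83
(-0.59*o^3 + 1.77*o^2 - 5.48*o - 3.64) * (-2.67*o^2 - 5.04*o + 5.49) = 1.5753*o^5 - 1.7523*o^4 + 2.4717*o^3 + 47.0553*o^2 - 11.7396*o - 19.9836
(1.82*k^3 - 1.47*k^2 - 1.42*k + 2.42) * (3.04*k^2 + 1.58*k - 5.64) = 5.5328*k^5 - 1.5932*k^4 - 16.9042*k^3 + 13.404*k^2 + 11.8324*k - 13.6488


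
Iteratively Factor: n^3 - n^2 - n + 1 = (n - 1)*(n^2 - 1) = (n - 1)^2*(n + 1)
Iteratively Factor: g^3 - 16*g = (g)*(g^2 - 16) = g*(g - 4)*(g + 4)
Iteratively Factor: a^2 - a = (a)*(a - 1)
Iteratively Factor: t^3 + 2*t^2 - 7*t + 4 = (t - 1)*(t^2 + 3*t - 4) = (t - 1)^2*(t + 4)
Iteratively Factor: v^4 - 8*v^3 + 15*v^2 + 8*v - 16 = (v - 1)*(v^3 - 7*v^2 + 8*v + 16) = (v - 4)*(v - 1)*(v^2 - 3*v - 4) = (v - 4)*(v - 1)*(v + 1)*(v - 4)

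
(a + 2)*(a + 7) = a^2 + 9*a + 14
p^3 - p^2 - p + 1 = (p - 1)^2*(p + 1)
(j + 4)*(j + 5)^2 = j^3 + 14*j^2 + 65*j + 100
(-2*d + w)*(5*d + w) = -10*d^2 + 3*d*w + w^2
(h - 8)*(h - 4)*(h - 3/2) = h^3 - 27*h^2/2 + 50*h - 48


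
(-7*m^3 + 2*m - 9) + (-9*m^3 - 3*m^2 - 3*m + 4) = -16*m^3 - 3*m^2 - m - 5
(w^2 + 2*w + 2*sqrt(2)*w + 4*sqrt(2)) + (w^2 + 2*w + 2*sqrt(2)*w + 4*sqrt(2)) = 2*w^2 + 4*w + 4*sqrt(2)*w + 8*sqrt(2)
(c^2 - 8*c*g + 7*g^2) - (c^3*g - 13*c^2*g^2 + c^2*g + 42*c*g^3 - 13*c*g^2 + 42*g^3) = -c^3*g + 13*c^2*g^2 - c^2*g + c^2 - 42*c*g^3 + 13*c*g^2 - 8*c*g - 42*g^3 + 7*g^2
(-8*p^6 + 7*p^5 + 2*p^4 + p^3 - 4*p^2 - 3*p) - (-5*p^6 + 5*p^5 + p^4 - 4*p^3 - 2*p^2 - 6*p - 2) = -3*p^6 + 2*p^5 + p^4 + 5*p^3 - 2*p^2 + 3*p + 2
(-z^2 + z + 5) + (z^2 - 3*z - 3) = 2 - 2*z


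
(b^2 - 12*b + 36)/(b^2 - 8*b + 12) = (b - 6)/(b - 2)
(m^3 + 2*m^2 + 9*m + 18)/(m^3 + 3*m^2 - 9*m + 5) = (m^3 + 2*m^2 + 9*m + 18)/(m^3 + 3*m^2 - 9*m + 5)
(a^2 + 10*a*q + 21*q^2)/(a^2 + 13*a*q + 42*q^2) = (a + 3*q)/(a + 6*q)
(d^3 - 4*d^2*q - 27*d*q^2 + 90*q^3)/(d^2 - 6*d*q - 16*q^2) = (-d^3 + 4*d^2*q + 27*d*q^2 - 90*q^3)/(-d^2 + 6*d*q + 16*q^2)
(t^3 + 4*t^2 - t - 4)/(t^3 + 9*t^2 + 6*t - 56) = (t^2 - 1)/(t^2 + 5*t - 14)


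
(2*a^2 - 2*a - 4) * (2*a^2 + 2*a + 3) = 4*a^4 - 6*a^2 - 14*a - 12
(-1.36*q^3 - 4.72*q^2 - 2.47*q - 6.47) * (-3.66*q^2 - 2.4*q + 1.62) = 4.9776*q^5 + 20.5392*q^4 + 18.165*q^3 + 21.9618*q^2 + 11.5266*q - 10.4814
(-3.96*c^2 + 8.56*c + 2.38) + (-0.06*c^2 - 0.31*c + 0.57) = -4.02*c^2 + 8.25*c + 2.95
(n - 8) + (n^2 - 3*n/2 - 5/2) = n^2 - n/2 - 21/2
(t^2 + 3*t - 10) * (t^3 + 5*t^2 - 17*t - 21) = t^5 + 8*t^4 - 12*t^3 - 122*t^2 + 107*t + 210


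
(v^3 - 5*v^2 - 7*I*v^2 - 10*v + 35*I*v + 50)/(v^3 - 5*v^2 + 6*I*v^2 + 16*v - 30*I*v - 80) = (v - 5*I)/(v + 8*I)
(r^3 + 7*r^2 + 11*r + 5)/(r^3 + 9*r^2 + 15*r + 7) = (r + 5)/(r + 7)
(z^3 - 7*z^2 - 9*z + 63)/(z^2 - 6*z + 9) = (z^2 - 4*z - 21)/(z - 3)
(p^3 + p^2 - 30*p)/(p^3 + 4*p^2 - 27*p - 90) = p/(p + 3)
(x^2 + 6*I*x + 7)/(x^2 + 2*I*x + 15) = (x^2 + 6*I*x + 7)/(x^2 + 2*I*x + 15)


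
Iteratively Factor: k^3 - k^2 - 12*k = (k + 3)*(k^2 - 4*k) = (k - 4)*(k + 3)*(k)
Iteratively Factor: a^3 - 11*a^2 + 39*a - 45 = (a - 5)*(a^2 - 6*a + 9) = (a - 5)*(a - 3)*(a - 3)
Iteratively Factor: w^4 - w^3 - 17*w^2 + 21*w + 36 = (w - 3)*(w^3 + 2*w^2 - 11*w - 12) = (w - 3)*(w + 4)*(w^2 - 2*w - 3) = (w - 3)^2*(w + 4)*(w + 1)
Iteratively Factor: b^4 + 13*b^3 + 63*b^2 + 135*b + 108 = (b + 3)*(b^3 + 10*b^2 + 33*b + 36) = (b + 3)^2*(b^2 + 7*b + 12) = (b + 3)^2*(b + 4)*(b + 3)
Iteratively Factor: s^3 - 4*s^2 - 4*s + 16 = (s - 2)*(s^2 - 2*s - 8) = (s - 4)*(s - 2)*(s + 2)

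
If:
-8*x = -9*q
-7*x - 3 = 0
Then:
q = -8/21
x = -3/7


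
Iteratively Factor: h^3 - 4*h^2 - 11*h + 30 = (h + 3)*(h^2 - 7*h + 10) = (h - 5)*(h + 3)*(h - 2)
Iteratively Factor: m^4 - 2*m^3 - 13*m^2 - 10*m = (m)*(m^3 - 2*m^2 - 13*m - 10) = m*(m + 1)*(m^2 - 3*m - 10) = m*(m + 1)*(m + 2)*(m - 5)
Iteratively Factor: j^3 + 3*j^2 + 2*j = (j)*(j^2 + 3*j + 2) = j*(j + 1)*(j + 2)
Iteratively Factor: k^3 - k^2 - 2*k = (k + 1)*(k^2 - 2*k) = k*(k + 1)*(k - 2)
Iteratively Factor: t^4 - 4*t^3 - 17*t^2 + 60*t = (t - 3)*(t^3 - t^2 - 20*t) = (t - 5)*(t - 3)*(t^2 + 4*t) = t*(t - 5)*(t - 3)*(t + 4)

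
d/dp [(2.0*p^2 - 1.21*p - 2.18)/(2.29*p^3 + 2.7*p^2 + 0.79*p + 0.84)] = (-4.58*p^4 + 5.5418*p^3 + 19.8236*p^2 + 15.132*p + 0.7058)/(5.2441*p^6 + 12.366*p^5 + 10.9082*p^4 + 8.1132*p^3 + 5.1601*p^2 + 1.3272*p + 0.7056)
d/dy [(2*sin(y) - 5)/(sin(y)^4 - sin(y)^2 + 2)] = 2*(-3*sin(y)^4 + 10*sin(y)^3 + sin(y)^2 - 5*sin(y) + 2)*cos(y)/(sin(y)^4 - sin(y)^2 + 2)^2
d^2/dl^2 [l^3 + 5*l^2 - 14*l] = 6*l + 10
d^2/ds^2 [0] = 0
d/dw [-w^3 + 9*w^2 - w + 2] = -3*w^2 + 18*w - 1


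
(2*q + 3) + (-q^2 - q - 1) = -q^2 + q + 2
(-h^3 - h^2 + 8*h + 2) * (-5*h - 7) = 5*h^4 + 12*h^3 - 33*h^2 - 66*h - 14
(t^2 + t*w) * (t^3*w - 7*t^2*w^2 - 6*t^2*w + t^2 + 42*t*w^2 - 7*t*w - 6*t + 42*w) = t^5*w - 6*t^4*w^2 - 6*t^4*w + t^4 - 7*t^3*w^3 + 36*t^3*w^2 - 6*t^3*w - 6*t^3 + 42*t^2*w^3 - 7*t^2*w^2 + 36*t^2*w + 42*t*w^2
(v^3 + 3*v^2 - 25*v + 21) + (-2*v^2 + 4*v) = v^3 + v^2 - 21*v + 21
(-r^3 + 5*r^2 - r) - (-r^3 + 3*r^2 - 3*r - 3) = 2*r^2 + 2*r + 3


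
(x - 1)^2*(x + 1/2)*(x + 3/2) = x^4 - 9*x^2/4 + x/2 + 3/4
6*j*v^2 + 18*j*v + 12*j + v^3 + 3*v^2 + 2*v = (6*j + v)*(v + 1)*(v + 2)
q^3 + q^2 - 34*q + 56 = (q - 4)*(q - 2)*(q + 7)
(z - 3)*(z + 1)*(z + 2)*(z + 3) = z^4 + 3*z^3 - 7*z^2 - 27*z - 18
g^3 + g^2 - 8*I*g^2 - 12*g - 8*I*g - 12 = (g + 1)*(g - 6*I)*(g - 2*I)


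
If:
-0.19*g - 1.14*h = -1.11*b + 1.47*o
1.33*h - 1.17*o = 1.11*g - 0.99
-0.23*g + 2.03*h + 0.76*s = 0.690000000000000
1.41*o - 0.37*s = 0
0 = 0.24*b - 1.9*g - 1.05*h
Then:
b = 0.34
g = 0.17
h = -0.23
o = 0.42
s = 1.59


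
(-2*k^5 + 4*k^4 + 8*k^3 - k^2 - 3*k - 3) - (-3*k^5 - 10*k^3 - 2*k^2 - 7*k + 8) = k^5 + 4*k^4 + 18*k^3 + k^2 + 4*k - 11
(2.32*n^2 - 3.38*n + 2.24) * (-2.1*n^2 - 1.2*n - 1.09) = -4.872*n^4 + 4.314*n^3 - 3.1768*n^2 + 0.9962*n - 2.4416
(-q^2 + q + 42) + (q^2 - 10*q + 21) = 63 - 9*q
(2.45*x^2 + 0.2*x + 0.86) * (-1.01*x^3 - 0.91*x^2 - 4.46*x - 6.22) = -2.4745*x^5 - 2.4315*x^4 - 11.9776*x^3 - 16.9136*x^2 - 5.0796*x - 5.3492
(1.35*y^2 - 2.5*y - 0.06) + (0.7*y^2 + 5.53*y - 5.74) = 2.05*y^2 + 3.03*y - 5.8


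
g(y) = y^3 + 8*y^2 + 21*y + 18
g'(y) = 3*y^2 + 16*y + 21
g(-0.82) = 5.61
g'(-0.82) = 9.90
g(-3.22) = -0.06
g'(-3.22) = 0.59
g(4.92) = 434.07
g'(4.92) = 172.34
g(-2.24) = -0.14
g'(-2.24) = 0.21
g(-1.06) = 3.54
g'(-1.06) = 7.41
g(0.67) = 35.96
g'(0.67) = 33.07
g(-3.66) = -0.72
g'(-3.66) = 2.63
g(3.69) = 254.66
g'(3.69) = 120.89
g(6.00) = 648.00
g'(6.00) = 225.00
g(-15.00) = -1872.00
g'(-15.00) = 456.00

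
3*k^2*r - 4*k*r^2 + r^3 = r*(-3*k + r)*(-k + r)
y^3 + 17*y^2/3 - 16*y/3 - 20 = (y - 2)*(y + 5/3)*(y + 6)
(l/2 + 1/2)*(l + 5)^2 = l^3/2 + 11*l^2/2 + 35*l/2 + 25/2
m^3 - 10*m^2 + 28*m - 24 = (m - 6)*(m - 2)^2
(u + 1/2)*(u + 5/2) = u^2 + 3*u + 5/4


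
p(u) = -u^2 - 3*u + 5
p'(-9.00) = 15.00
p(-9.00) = -49.00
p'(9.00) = -21.00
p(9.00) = -103.00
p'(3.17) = -9.34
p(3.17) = -14.56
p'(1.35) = -5.70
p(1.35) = -0.87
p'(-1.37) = -0.26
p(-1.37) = 7.23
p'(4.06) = -11.12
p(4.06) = -23.66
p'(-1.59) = 0.18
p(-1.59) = 7.24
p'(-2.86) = 2.72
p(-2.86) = 5.40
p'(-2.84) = 2.68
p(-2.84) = 5.45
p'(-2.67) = 2.34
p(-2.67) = 5.88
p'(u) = -2*u - 3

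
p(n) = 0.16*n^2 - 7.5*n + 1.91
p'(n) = 0.32*n - 7.5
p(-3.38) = 29.09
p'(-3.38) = -8.58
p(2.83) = -18.03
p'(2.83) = -6.59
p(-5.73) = 50.14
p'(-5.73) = -9.33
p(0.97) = -5.21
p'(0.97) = -7.19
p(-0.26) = 3.87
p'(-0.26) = -7.58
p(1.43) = -8.49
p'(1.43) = -7.04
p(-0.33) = 4.40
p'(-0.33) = -7.61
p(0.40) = -1.06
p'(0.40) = -7.37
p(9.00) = -52.63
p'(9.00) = -4.62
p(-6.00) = 52.67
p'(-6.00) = -9.42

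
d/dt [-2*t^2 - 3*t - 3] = -4*t - 3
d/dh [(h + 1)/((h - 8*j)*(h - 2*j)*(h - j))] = (-(h + 1)*(h - 8*j)*(h - 2*j) - (h + 1)*(h - 8*j)*(h - j) - (h + 1)*(h - 2*j)*(h - j) + (h - 8*j)*(h - 2*j)*(h - j))/((h - 8*j)^2*(h - 2*j)^2*(h - j)^2)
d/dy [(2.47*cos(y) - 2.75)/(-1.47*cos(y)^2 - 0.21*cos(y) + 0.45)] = (-3.6309*cos(y)^2 + 8.085*cos(y) - 0.534)*sin(y)/(2.1609*cos(y)^4 + 0.6174*cos(y)^3 - 1.2789*cos(y)^2 - 0.189*cos(y) + 0.2025)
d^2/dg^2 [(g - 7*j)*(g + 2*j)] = 2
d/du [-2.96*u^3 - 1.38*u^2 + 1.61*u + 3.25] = -8.88*u^2 - 2.76*u + 1.61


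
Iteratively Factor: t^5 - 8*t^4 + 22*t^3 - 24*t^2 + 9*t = (t - 1)*(t^4 - 7*t^3 + 15*t^2 - 9*t) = t*(t - 1)*(t^3 - 7*t^2 + 15*t - 9) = t*(t - 1)^2*(t^2 - 6*t + 9) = t*(t - 3)*(t - 1)^2*(t - 3)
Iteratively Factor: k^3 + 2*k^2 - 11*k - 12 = (k - 3)*(k^2 + 5*k + 4) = (k - 3)*(k + 1)*(k + 4)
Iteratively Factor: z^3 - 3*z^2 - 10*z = (z + 2)*(z^2 - 5*z) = (z - 5)*(z + 2)*(z)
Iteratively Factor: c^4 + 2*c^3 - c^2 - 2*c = (c - 1)*(c^3 + 3*c^2 + 2*c) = (c - 1)*(c + 1)*(c^2 + 2*c) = (c - 1)*(c + 1)*(c + 2)*(c)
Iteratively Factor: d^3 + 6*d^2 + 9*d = (d + 3)*(d^2 + 3*d) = d*(d + 3)*(d + 3)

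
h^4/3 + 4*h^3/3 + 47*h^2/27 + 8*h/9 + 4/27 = (h/3 + 1/3)*(h + 1/3)*(h + 2/3)*(h + 2)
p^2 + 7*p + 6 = (p + 1)*(p + 6)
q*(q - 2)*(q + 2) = q^3 - 4*q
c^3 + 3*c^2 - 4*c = c*(c - 1)*(c + 4)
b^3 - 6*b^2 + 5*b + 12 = (b - 4)*(b - 3)*(b + 1)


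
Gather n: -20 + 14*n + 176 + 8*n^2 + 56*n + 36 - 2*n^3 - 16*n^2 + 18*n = -2*n^3 - 8*n^2 + 88*n + 192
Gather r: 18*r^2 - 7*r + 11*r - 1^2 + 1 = 18*r^2 + 4*r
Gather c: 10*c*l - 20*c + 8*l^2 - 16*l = c*(10*l - 20) + 8*l^2 - 16*l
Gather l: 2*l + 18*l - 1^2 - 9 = 20*l - 10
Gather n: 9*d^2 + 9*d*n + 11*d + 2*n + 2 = 9*d^2 + 11*d + n*(9*d + 2) + 2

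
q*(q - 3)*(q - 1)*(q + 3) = q^4 - q^3 - 9*q^2 + 9*q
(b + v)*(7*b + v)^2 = 49*b^3 + 63*b^2*v + 15*b*v^2 + v^3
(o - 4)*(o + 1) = o^2 - 3*o - 4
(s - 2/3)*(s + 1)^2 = s^3 + 4*s^2/3 - s/3 - 2/3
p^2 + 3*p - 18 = (p - 3)*(p + 6)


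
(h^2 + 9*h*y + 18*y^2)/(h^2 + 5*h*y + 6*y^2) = (h + 6*y)/(h + 2*y)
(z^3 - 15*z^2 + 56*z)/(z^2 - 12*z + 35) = z*(z - 8)/(z - 5)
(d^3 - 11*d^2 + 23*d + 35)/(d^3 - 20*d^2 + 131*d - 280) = (d + 1)/(d - 8)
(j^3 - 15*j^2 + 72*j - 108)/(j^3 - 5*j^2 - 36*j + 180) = (j^2 - 9*j + 18)/(j^2 + j - 30)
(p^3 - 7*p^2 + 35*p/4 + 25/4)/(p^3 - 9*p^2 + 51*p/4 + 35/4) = (p - 5)/(p - 7)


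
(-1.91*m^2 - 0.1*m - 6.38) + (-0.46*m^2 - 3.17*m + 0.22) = -2.37*m^2 - 3.27*m - 6.16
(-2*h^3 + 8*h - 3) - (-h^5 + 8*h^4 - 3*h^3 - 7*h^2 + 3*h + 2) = h^5 - 8*h^4 + h^3 + 7*h^2 + 5*h - 5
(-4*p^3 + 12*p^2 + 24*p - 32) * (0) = 0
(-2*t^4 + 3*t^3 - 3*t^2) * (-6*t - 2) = 12*t^5 - 14*t^4 + 12*t^3 + 6*t^2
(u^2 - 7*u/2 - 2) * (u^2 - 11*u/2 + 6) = u^4 - 9*u^3 + 93*u^2/4 - 10*u - 12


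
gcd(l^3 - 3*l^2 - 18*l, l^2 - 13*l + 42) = l - 6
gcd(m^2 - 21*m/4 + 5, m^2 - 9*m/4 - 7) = m - 4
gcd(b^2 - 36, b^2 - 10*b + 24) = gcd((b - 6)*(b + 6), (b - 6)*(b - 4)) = b - 6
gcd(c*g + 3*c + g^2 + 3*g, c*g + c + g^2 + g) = c + g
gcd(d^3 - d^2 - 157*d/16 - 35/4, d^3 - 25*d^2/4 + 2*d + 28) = d^2 - 9*d/4 - 7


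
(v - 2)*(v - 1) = v^2 - 3*v + 2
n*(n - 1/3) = n^2 - n/3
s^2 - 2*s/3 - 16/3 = (s - 8/3)*(s + 2)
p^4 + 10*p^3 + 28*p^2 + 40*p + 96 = (p + 4)*(p + 6)*(p - 2*I)*(p + 2*I)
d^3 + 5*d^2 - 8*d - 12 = (d - 2)*(d + 1)*(d + 6)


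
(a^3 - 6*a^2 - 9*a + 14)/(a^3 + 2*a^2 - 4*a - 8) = (a^2 - 8*a + 7)/(a^2 - 4)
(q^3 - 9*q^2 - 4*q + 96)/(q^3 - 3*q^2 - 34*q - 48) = (q - 4)/(q + 2)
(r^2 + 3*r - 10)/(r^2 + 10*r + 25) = (r - 2)/(r + 5)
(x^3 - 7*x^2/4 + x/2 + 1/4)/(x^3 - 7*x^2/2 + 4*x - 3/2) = (4*x + 1)/(2*(2*x - 3))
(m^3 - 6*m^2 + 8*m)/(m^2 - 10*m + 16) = m*(m - 4)/(m - 8)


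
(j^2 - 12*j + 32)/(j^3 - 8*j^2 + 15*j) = (j^2 - 12*j + 32)/(j*(j^2 - 8*j + 15))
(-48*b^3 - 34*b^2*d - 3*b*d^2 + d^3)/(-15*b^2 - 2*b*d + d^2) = (16*b^2 + 6*b*d - d^2)/(5*b - d)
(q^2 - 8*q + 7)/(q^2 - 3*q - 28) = (q - 1)/(q + 4)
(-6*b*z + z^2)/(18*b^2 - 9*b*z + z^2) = z/(-3*b + z)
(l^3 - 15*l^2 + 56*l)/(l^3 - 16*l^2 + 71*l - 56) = l/(l - 1)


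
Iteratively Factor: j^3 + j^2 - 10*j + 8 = (j - 1)*(j^2 + 2*j - 8) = (j - 2)*(j - 1)*(j + 4)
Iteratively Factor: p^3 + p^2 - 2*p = (p + 2)*(p^2 - p) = p*(p + 2)*(p - 1)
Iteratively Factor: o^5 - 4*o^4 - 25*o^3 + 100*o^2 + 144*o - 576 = (o + 3)*(o^4 - 7*o^3 - 4*o^2 + 112*o - 192) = (o - 4)*(o + 3)*(o^3 - 3*o^2 - 16*o + 48) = (o - 4)*(o + 3)*(o + 4)*(o^2 - 7*o + 12) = (o - 4)^2*(o + 3)*(o + 4)*(o - 3)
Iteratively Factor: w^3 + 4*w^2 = (w)*(w^2 + 4*w) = w*(w + 4)*(w)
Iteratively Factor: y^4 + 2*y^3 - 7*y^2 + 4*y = (y)*(y^3 + 2*y^2 - 7*y + 4) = y*(y + 4)*(y^2 - 2*y + 1) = y*(y - 1)*(y + 4)*(y - 1)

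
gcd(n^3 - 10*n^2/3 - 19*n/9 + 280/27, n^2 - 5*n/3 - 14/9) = n - 7/3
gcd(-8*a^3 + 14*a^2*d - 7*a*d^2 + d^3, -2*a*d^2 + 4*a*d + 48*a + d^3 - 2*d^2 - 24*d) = 2*a - d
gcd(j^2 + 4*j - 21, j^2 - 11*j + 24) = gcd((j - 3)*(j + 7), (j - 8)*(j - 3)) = j - 3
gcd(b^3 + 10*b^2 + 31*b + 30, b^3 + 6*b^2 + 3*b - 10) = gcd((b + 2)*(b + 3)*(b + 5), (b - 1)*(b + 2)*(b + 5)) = b^2 + 7*b + 10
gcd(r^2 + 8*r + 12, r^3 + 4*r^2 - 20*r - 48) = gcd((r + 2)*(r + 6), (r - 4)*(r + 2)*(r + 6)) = r^2 + 8*r + 12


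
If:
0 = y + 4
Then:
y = -4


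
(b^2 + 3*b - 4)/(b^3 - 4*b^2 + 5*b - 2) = (b + 4)/(b^2 - 3*b + 2)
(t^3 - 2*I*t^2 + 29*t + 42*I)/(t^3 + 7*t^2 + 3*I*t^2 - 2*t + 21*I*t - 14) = (t^2 - 4*I*t + 21)/(t^2 + t*(7 + I) + 7*I)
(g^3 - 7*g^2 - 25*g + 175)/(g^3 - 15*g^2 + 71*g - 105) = (g + 5)/(g - 3)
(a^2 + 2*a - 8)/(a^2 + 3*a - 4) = (a - 2)/(a - 1)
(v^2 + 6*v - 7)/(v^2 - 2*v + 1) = (v + 7)/(v - 1)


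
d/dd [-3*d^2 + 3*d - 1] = 3 - 6*d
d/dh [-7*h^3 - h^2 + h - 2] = -21*h^2 - 2*h + 1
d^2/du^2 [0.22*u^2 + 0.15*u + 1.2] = 0.440000000000000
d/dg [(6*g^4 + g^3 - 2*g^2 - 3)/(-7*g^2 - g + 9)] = (-84*g^5 - 25*g^4 + 214*g^3 + 29*g^2 - 78*g - 3)/(49*g^4 + 14*g^3 - 125*g^2 - 18*g + 81)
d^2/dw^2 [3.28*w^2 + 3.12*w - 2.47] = 6.56000000000000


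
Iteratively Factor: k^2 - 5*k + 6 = (k - 2)*(k - 3)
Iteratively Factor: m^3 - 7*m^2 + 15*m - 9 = (m - 3)*(m^2 - 4*m + 3) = (m - 3)*(m - 1)*(m - 3)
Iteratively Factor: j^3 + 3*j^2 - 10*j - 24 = (j + 2)*(j^2 + j - 12) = (j - 3)*(j + 2)*(j + 4)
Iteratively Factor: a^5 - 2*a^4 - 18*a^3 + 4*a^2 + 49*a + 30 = (a - 5)*(a^4 + 3*a^3 - 3*a^2 - 11*a - 6) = (a - 5)*(a - 2)*(a^3 + 5*a^2 + 7*a + 3) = (a - 5)*(a - 2)*(a + 1)*(a^2 + 4*a + 3) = (a - 5)*(a - 2)*(a + 1)*(a + 3)*(a + 1)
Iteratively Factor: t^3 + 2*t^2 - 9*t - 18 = (t + 2)*(t^2 - 9) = (t + 2)*(t + 3)*(t - 3)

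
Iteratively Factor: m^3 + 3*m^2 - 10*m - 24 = (m - 3)*(m^2 + 6*m + 8) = (m - 3)*(m + 2)*(m + 4)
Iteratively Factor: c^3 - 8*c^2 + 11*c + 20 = (c - 4)*(c^2 - 4*c - 5) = (c - 4)*(c + 1)*(c - 5)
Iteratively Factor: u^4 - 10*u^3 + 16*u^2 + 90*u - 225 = (u + 3)*(u^3 - 13*u^2 + 55*u - 75) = (u - 5)*(u + 3)*(u^2 - 8*u + 15) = (u - 5)*(u - 3)*(u + 3)*(u - 5)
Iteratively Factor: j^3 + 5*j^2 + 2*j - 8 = (j - 1)*(j^2 + 6*j + 8) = (j - 1)*(j + 4)*(j + 2)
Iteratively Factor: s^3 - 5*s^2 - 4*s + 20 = (s - 5)*(s^2 - 4) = (s - 5)*(s - 2)*(s + 2)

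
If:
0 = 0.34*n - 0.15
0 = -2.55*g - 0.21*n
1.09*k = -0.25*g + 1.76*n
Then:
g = -0.04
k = 0.72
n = 0.44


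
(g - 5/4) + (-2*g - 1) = -g - 9/4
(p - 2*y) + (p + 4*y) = 2*p + 2*y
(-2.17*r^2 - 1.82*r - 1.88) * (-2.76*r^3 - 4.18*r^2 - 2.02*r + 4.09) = 5.9892*r^5 + 14.0938*r^4 + 17.1798*r^3 + 2.6595*r^2 - 3.6462*r - 7.6892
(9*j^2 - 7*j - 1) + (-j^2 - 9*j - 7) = 8*j^2 - 16*j - 8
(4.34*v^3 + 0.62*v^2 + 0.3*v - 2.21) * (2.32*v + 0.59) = 10.0688*v^4 + 3.999*v^3 + 1.0618*v^2 - 4.9502*v - 1.3039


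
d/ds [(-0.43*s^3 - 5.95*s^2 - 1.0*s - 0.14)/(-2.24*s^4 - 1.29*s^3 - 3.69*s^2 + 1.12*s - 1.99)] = (-0.9632*s^6 - 26.656*s^5 - 12.8088*s^4 - 4.7976*s^3 - 8.3287*s^2 + 22.6478*s + 2.1468)/(5.0176*s^8 + 5.7792*s^7 + 18.1953*s^6 + 4.5026*s^5 + 19.6417*s^4 - 3.1314*s^3 + 15.9406*s^2 - 4.4576*s + 3.9601)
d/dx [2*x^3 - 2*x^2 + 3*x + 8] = 6*x^2 - 4*x + 3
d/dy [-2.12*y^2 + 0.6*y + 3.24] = 0.6 - 4.24*y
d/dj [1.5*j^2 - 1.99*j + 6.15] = 3.0*j - 1.99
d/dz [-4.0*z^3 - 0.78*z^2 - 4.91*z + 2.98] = -12.0*z^2 - 1.56*z - 4.91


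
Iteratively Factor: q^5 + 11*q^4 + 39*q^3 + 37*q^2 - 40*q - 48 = (q + 4)*(q^4 + 7*q^3 + 11*q^2 - 7*q - 12) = (q - 1)*(q + 4)*(q^3 + 8*q^2 + 19*q + 12) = (q - 1)*(q + 1)*(q + 4)*(q^2 + 7*q + 12) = (q - 1)*(q + 1)*(q + 4)^2*(q + 3)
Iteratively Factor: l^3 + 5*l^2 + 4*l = (l + 4)*(l^2 + l) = (l + 1)*(l + 4)*(l)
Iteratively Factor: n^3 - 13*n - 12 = (n + 1)*(n^2 - n - 12) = (n - 4)*(n + 1)*(n + 3)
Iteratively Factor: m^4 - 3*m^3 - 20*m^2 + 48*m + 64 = (m + 4)*(m^3 - 7*m^2 + 8*m + 16) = (m + 1)*(m + 4)*(m^2 - 8*m + 16) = (m - 4)*(m + 1)*(m + 4)*(m - 4)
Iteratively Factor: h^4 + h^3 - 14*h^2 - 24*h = (h)*(h^3 + h^2 - 14*h - 24) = h*(h + 2)*(h^2 - h - 12) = h*(h - 4)*(h + 2)*(h + 3)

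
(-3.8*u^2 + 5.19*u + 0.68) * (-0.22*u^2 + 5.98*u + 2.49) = 0.836*u^4 - 23.8658*u^3 + 21.4246*u^2 + 16.9895*u + 1.6932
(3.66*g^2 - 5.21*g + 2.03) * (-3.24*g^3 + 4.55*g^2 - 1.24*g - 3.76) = -11.8584*g^5 + 33.5334*g^4 - 34.8211*g^3 + 1.9353*g^2 + 17.0724*g - 7.6328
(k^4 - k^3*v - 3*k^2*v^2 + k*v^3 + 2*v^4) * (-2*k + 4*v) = -2*k^5 + 6*k^4*v + 2*k^3*v^2 - 14*k^2*v^3 + 8*v^5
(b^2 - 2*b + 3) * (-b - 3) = -b^3 - b^2 + 3*b - 9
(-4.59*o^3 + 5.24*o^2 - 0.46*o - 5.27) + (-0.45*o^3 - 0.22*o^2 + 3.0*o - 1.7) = -5.04*o^3 + 5.02*o^2 + 2.54*o - 6.97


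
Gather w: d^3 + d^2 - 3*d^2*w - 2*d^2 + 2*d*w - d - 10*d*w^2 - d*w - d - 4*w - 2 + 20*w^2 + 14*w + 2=d^3 - d^2 - 2*d + w^2*(20 - 10*d) + w*(-3*d^2 + d + 10)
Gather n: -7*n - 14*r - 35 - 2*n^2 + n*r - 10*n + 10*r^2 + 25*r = -2*n^2 + n*(r - 17) + 10*r^2 + 11*r - 35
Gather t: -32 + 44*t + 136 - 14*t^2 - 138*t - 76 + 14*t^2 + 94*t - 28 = 0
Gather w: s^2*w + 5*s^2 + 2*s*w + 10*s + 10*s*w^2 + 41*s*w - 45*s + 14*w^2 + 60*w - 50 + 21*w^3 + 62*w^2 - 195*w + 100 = 5*s^2 - 35*s + 21*w^3 + w^2*(10*s + 76) + w*(s^2 + 43*s - 135) + 50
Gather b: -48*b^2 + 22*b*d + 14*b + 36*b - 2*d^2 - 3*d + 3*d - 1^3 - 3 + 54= -48*b^2 + b*(22*d + 50) - 2*d^2 + 50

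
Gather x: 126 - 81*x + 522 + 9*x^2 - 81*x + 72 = 9*x^2 - 162*x + 720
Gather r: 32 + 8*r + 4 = 8*r + 36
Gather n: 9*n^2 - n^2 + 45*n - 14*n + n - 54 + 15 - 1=8*n^2 + 32*n - 40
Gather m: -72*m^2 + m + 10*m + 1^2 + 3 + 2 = -72*m^2 + 11*m + 6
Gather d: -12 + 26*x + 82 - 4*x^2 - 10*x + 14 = -4*x^2 + 16*x + 84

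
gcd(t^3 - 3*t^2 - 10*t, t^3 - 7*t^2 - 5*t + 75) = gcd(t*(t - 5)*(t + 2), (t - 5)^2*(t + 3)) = t - 5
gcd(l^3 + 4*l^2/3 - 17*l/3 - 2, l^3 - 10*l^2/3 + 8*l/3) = l - 2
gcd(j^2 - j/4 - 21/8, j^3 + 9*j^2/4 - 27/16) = j + 3/2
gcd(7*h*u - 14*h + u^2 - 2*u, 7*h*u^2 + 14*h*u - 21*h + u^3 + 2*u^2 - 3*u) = 7*h + u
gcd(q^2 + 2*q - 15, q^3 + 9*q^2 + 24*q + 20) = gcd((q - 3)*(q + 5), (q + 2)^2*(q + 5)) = q + 5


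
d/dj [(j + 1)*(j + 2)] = 2*j + 3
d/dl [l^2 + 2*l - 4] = 2*l + 2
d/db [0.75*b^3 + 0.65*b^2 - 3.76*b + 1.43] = 2.25*b^2 + 1.3*b - 3.76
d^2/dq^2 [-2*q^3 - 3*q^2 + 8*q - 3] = -12*q - 6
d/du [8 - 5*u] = -5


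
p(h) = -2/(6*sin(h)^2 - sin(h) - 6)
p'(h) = -2*(-12*sin(h)*cos(h) + cos(h))/(6*sin(h)^2 - sin(h) - 6)^2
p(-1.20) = -13.87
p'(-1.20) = -424.54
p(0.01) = 0.33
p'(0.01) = -0.05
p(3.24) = 0.34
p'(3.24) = 0.13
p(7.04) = 0.52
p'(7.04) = 0.71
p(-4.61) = 1.89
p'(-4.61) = -2.00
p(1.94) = 1.17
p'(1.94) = -2.50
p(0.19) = 0.33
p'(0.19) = 0.07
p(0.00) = 0.33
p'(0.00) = -0.06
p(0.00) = 0.33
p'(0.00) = -0.06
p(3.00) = 0.33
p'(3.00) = -0.04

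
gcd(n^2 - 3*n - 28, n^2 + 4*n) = n + 4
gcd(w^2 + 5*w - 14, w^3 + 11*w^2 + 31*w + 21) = w + 7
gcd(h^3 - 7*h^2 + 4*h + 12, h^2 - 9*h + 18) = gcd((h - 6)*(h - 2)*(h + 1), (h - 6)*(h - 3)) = h - 6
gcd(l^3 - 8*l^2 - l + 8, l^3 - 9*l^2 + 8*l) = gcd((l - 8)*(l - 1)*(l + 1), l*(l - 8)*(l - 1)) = l^2 - 9*l + 8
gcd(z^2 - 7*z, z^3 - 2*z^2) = z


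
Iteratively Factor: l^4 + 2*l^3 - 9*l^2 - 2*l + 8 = (l + 1)*(l^3 + l^2 - 10*l + 8) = (l + 1)*(l + 4)*(l^2 - 3*l + 2) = (l - 1)*(l + 1)*(l + 4)*(l - 2)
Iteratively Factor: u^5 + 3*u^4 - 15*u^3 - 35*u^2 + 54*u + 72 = (u - 2)*(u^4 + 5*u^3 - 5*u^2 - 45*u - 36) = (u - 2)*(u + 3)*(u^3 + 2*u^2 - 11*u - 12) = (u - 2)*(u + 1)*(u + 3)*(u^2 + u - 12) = (u - 3)*(u - 2)*(u + 1)*(u + 3)*(u + 4)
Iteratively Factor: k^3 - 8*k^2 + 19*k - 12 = (k - 3)*(k^2 - 5*k + 4) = (k - 4)*(k - 3)*(k - 1)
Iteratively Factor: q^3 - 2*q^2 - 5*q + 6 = (q + 2)*(q^2 - 4*q + 3) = (q - 1)*(q + 2)*(q - 3)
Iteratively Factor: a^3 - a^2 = (a - 1)*(a^2) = a*(a - 1)*(a)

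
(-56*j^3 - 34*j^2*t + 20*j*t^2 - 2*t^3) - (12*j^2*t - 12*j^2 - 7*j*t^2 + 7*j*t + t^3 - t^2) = -56*j^3 - 46*j^2*t + 12*j^2 + 27*j*t^2 - 7*j*t - 3*t^3 + t^2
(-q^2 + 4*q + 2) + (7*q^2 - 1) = 6*q^2 + 4*q + 1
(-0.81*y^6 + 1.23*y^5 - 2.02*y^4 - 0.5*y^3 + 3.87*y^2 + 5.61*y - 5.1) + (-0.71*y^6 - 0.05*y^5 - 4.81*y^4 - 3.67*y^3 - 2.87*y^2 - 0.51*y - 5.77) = -1.52*y^6 + 1.18*y^5 - 6.83*y^4 - 4.17*y^3 + 1.0*y^2 + 5.1*y - 10.87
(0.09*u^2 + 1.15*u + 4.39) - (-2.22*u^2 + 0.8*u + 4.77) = 2.31*u^2 + 0.35*u - 0.38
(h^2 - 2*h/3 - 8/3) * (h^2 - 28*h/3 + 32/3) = h^4 - 10*h^3 + 128*h^2/9 + 160*h/9 - 256/9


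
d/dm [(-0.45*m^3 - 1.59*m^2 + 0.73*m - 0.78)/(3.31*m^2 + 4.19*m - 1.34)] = (-1.4895*m^4 - 3.771*m^3 - 7.2694*m^2 + 9.4248*m + 2.29)/(10.9561*m^4 + 27.7378*m^3 + 8.6853*m^2 - 11.2292*m + 1.7956)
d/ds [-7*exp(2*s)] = -14*exp(2*s)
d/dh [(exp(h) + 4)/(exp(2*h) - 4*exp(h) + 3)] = (-2*(exp(h) - 2)*(exp(h) + 4) + exp(2*h) - 4*exp(h) + 3)*exp(h)/(exp(2*h) - 4*exp(h) + 3)^2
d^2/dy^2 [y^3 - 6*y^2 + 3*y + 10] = 6*y - 12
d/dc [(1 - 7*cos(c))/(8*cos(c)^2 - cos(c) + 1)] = (56*sin(c)^2 + 16*cos(c) - 50)*sin(c)/(8*sin(c)^2 + cos(c) - 9)^2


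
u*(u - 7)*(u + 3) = u^3 - 4*u^2 - 21*u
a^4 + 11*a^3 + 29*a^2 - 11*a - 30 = (a - 1)*(a + 1)*(a + 5)*(a + 6)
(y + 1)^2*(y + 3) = y^3 + 5*y^2 + 7*y + 3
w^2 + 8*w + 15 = (w + 3)*(w + 5)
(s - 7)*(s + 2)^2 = s^3 - 3*s^2 - 24*s - 28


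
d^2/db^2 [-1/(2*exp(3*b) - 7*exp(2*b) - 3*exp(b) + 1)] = (-2*(-6*exp(2*b) + 14*exp(b) + 3)^2*exp(b) + (18*exp(2*b) - 28*exp(b) - 3)*(2*exp(3*b) - 7*exp(2*b) - 3*exp(b) + 1))*exp(b)/(2*exp(3*b) - 7*exp(2*b) - 3*exp(b) + 1)^3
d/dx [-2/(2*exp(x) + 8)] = exp(x)/(exp(x) + 4)^2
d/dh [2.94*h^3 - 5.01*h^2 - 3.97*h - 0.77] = 8.82*h^2 - 10.02*h - 3.97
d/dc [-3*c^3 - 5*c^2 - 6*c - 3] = -9*c^2 - 10*c - 6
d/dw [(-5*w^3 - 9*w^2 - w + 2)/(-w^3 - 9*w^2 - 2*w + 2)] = (36*w^4 + 18*w^3 - 15*w^2 + 2)/(w^6 + 18*w^5 + 85*w^4 + 32*w^3 - 32*w^2 - 8*w + 4)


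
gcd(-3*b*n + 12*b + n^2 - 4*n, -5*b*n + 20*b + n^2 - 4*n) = n - 4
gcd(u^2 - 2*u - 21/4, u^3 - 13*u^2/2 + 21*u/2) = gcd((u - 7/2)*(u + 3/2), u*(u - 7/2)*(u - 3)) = u - 7/2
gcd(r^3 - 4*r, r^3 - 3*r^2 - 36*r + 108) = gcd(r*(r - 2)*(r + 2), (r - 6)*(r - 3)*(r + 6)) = 1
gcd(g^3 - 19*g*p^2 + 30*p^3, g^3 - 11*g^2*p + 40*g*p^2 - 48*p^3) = -g + 3*p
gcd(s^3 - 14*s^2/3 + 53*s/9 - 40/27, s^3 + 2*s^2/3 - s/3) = s - 1/3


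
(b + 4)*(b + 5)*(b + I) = b^3 + 9*b^2 + I*b^2 + 20*b + 9*I*b + 20*I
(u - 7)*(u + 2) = u^2 - 5*u - 14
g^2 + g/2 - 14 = (g - 7/2)*(g + 4)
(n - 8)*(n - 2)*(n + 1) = n^3 - 9*n^2 + 6*n + 16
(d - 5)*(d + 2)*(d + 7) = d^3 + 4*d^2 - 31*d - 70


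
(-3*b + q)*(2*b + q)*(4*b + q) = -24*b^3 - 10*b^2*q + 3*b*q^2 + q^3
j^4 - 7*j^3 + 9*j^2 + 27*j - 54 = (j - 3)^3*(j + 2)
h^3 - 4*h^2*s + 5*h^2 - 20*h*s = h*(h + 5)*(h - 4*s)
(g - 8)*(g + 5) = g^2 - 3*g - 40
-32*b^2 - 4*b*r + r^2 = (-8*b + r)*(4*b + r)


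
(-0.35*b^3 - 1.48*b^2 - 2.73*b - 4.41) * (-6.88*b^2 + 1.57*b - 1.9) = 2.408*b^5 + 9.6329*b^4 + 17.1238*b^3 + 28.8667*b^2 - 1.7367*b + 8.379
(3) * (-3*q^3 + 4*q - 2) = -9*q^3 + 12*q - 6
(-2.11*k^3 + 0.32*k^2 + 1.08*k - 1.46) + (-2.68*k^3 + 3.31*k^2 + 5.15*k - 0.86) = -4.79*k^3 + 3.63*k^2 + 6.23*k - 2.32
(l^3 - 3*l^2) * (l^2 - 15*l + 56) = l^5 - 18*l^4 + 101*l^3 - 168*l^2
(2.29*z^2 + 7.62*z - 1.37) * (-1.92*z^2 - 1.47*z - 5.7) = -4.3968*z^4 - 17.9967*z^3 - 21.624*z^2 - 41.4201*z + 7.809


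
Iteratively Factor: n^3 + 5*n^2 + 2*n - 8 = (n + 2)*(n^2 + 3*n - 4) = (n + 2)*(n + 4)*(n - 1)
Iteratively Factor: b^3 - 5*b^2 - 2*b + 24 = (b - 3)*(b^2 - 2*b - 8) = (b - 4)*(b - 3)*(b + 2)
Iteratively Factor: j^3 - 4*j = (j + 2)*(j^2 - 2*j) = j*(j + 2)*(j - 2)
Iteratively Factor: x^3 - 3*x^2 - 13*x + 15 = (x - 5)*(x^2 + 2*x - 3) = (x - 5)*(x - 1)*(x + 3)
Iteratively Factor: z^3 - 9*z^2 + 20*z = (z)*(z^2 - 9*z + 20) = z*(z - 5)*(z - 4)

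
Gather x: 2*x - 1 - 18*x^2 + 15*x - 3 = -18*x^2 + 17*x - 4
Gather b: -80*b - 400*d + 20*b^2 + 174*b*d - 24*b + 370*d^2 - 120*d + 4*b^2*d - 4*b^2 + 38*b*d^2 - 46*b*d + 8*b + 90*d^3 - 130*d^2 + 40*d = b^2*(4*d + 16) + b*(38*d^2 + 128*d - 96) + 90*d^3 + 240*d^2 - 480*d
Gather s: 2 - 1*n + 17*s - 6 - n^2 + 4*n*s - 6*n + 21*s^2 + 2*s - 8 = -n^2 - 7*n + 21*s^2 + s*(4*n + 19) - 12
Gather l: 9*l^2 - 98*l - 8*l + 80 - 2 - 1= 9*l^2 - 106*l + 77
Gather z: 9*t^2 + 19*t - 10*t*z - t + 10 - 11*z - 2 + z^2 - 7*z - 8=9*t^2 + 18*t + z^2 + z*(-10*t - 18)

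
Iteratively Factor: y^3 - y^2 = (y)*(y^2 - y) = y^2*(y - 1)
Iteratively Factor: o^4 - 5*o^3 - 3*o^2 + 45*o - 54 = (o - 3)*(o^3 - 2*o^2 - 9*o + 18) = (o - 3)*(o - 2)*(o^2 - 9) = (o - 3)*(o - 2)*(o + 3)*(o - 3)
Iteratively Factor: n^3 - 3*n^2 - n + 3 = (n + 1)*(n^2 - 4*n + 3) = (n - 1)*(n + 1)*(n - 3)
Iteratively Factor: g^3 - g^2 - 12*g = (g + 3)*(g^2 - 4*g) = g*(g + 3)*(g - 4)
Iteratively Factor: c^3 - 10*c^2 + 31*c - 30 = (c - 5)*(c^2 - 5*c + 6) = (c - 5)*(c - 3)*(c - 2)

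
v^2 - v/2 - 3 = (v - 2)*(v + 3/2)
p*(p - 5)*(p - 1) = p^3 - 6*p^2 + 5*p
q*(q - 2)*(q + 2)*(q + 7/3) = q^4 + 7*q^3/3 - 4*q^2 - 28*q/3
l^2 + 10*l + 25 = (l + 5)^2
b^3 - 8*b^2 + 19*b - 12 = (b - 4)*(b - 3)*(b - 1)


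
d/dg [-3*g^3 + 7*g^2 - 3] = g*(14 - 9*g)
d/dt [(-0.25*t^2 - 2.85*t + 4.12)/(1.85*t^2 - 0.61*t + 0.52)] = (5.425*t^2 - 15.504*t + 1.0312)/(3.4225*t^4 - 2.257*t^3 + 2.2961*t^2 - 0.6344*t + 0.2704)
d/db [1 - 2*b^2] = -4*b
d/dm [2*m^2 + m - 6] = 4*m + 1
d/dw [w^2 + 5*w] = 2*w + 5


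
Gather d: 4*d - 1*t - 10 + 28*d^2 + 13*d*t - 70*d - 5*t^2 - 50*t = 28*d^2 + d*(13*t - 66) - 5*t^2 - 51*t - 10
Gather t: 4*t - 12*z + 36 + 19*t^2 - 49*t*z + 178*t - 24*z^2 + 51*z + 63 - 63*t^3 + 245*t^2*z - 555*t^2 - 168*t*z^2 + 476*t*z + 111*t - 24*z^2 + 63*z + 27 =-63*t^3 + t^2*(245*z - 536) + t*(-168*z^2 + 427*z + 293) - 48*z^2 + 102*z + 126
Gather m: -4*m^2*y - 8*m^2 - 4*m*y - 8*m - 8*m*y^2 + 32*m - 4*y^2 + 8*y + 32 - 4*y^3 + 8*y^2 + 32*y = m^2*(-4*y - 8) + m*(-8*y^2 - 4*y + 24) - 4*y^3 + 4*y^2 + 40*y + 32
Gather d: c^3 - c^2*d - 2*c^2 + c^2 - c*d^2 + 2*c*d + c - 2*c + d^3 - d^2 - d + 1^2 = c^3 - c^2 - c + d^3 + d^2*(-c - 1) + d*(-c^2 + 2*c - 1) + 1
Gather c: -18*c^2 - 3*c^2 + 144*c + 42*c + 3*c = -21*c^2 + 189*c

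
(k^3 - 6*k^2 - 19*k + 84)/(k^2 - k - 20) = (k^2 - 10*k + 21)/(k - 5)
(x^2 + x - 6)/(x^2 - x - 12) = (x - 2)/(x - 4)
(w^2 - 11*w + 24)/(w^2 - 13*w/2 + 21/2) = 2*(w - 8)/(2*w - 7)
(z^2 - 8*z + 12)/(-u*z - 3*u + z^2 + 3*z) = (-z^2 + 8*z - 12)/(u*z + 3*u - z^2 - 3*z)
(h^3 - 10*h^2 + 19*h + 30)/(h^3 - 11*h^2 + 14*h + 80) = (h^2 - 5*h - 6)/(h^2 - 6*h - 16)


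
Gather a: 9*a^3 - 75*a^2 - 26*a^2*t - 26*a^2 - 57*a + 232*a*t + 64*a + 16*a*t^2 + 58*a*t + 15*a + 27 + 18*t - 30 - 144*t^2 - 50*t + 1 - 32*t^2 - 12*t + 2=9*a^3 + a^2*(-26*t - 101) + a*(16*t^2 + 290*t + 22) - 176*t^2 - 44*t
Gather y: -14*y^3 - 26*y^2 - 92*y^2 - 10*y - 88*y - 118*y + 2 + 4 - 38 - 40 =-14*y^3 - 118*y^2 - 216*y - 72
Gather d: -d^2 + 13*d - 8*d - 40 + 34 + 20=-d^2 + 5*d + 14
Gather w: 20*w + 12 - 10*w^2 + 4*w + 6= -10*w^2 + 24*w + 18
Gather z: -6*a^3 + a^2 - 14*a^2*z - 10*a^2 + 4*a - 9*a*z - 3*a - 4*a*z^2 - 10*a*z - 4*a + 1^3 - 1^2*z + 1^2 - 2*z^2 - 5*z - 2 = -6*a^3 - 9*a^2 - 3*a + z^2*(-4*a - 2) + z*(-14*a^2 - 19*a - 6)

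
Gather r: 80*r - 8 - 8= 80*r - 16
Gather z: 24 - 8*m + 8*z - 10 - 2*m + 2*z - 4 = -10*m + 10*z + 10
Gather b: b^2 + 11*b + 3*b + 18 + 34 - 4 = b^2 + 14*b + 48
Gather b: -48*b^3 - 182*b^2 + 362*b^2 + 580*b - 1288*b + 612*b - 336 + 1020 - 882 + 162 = -48*b^3 + 180*b^2 - 96*b - 36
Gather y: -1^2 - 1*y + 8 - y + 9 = 16 - 2*y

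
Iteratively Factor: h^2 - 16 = (h - 4)*(h + 4)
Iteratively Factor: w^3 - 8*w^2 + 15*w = (w - 3)*(w^2 - 5*w) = w*(w - 3)*(w - 5)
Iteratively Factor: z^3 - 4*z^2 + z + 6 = (z + 1)*(z^2 - 5*z + 6) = (z - 2)*(z + 1)*(z - 3)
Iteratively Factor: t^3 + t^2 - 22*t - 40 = (t + 2)*(t^2 - t - 20) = (t - 5)*(t + 2)*(t + 4)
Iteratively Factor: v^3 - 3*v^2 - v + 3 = (v + 1)*(v^2 - 4*v + 3) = (v - 1)*(v + 1)*(v - 3)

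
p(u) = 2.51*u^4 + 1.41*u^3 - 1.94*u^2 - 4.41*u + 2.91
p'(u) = 10.04*u^3 + 4.23*u^2 - 3.88*u - 4.41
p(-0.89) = 5.88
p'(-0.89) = -4.68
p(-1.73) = 19.92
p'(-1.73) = -37.02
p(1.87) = 27.79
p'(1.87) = 68.78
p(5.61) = 2652.20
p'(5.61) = 1879.60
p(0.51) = 0.51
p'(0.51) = -3.96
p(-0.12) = 3.41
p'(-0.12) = -3.90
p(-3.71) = 396.09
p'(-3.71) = -444.48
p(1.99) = 36.93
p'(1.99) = 83.74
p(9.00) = 17302.08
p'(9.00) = 7622.46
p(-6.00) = 2907.93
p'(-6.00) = -1997.49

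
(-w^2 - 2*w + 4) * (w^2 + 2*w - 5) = -w^4 - 4*w^3 + 5*w^2 + 18*w - 20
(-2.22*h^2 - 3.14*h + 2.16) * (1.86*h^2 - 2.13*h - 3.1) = -4.1292*h^4 - 1.1118*h^3 + 17.5878*h^2 + 5.1332*h - 6.696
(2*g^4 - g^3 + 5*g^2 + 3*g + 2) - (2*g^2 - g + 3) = 2*g^4 - g^3 + 3*g^2 + 4*g - 1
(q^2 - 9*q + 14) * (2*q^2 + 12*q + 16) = 2*q^4 - 6*q^3 - 64*q^2 + 24*q + 224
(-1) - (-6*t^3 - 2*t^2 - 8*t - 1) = 6*t^3 + 2*t^2 + 8*t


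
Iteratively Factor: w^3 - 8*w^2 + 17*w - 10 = (w - 2)*(w^2 - 6*w + 5) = (w - 2)*(w - 1)*(w - 5)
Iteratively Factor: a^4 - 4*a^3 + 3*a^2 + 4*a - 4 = (a + 1)*(a^3 - 5*a^2 + 8*a - 4) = (a - 1)*(a + 1)*(a^2 - 4*a + 4) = (a - 2)*(a - 1)*(a + 1)*(a - 2)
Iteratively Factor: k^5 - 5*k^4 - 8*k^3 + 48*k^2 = (k - 4)*(k^4 - k^3 - 12*k^2) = k*(k - 4)*(k^3 - k^2 - 12*k) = k*(k - 4)^2*(k^2 + 3*k) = k^2*(k - 4)^2*(k + 3)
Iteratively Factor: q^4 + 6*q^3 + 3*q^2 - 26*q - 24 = (q + 4)*(q^3 + 2*q^2 - 5*q - 6) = (q + 1)*(q + 4)*(q^2 + q - 6) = (q + 1)*(q + 3)*(q + 4)*(q - 2)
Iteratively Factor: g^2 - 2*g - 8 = (g + 2)*(g - 4)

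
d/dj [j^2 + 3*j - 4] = 2*j + 3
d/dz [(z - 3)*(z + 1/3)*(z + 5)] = 3*z^2 + 14*z/3 - 43/3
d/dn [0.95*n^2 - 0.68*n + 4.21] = 1.9*n - 0.68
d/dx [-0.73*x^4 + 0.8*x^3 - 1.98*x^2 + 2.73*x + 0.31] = -2.92*x^3 + 2.4*x^2 - 3.96*x + 2.73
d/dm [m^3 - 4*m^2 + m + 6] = 3*m^2 - 8*m + 1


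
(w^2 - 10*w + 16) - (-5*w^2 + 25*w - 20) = 6*w^2 - 35*w + 36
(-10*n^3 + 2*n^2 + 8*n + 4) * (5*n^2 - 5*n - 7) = -50*n^5 + 60*n^4 + 100*n^3 - 34*n^2 - 76*n - 28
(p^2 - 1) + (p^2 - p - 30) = 2*p^2 - p - 31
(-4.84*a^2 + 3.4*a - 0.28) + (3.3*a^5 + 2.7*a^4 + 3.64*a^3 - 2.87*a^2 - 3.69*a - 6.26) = 3.3*a^5 + 2.7*a^4 + 3.64*a^3 - 7.71*a^2 - 0.29*a - 6.54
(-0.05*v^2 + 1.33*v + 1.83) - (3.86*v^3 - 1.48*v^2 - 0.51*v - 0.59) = -3.86*v^3 + 1.43*v^2 + 1.84*v + 2.42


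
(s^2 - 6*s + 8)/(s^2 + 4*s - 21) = (s^2 - 6*s + 8)/(s^2 + 4*s - 21)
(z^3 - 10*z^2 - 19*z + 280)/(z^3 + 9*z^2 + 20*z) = (z^2 - 15*z + 56)/(z*(z + 4))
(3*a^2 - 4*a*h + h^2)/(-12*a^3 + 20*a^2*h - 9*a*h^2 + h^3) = (-3*a + h)/(12*a^2 - 8*a*h + h^2)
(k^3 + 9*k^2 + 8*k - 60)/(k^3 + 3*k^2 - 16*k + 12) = (k + 5)/(k - 1)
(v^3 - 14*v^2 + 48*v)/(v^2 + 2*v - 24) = v*(v^2 - 14*v + 48)/(v^2 + 2*v - 24)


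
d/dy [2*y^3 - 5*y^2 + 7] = 2*y*(3*y - 5)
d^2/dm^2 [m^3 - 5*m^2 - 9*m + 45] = 6*m - 10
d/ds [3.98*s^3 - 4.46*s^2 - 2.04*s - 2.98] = 11.94*s^2 - 8.92*s - 2.04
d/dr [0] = 0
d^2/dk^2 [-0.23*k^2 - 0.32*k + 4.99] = -0.460000000000000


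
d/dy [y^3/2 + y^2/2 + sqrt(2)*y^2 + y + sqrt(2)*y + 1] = 3*y^2/2 + y + 2*sqrt(2)*y + 1 + sqrt(2)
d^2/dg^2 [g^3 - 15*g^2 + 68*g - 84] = 6*g - 30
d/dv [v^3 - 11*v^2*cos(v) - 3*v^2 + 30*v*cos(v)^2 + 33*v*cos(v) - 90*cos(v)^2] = 11*v^2*sin(v) + 3*v^2 - 33*v*sin(v) - 30*v*sin(2*v) - 22*v*cos(v) - 6*v + 90*sin(2*v) + 30*cos(v)^2 + 33*cos(v)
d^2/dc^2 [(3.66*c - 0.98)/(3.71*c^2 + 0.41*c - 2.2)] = ((4.2704 - 81.4716*c)*(3.71*c^2 + 0.41*c - 2.2) + (3.66*c - 0.98)*(7.42*c + 0.41)*(14.84*c + 0.82))/(3.71*c^2 + 0.41*c - 2.2)^3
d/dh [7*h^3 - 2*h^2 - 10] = h*(21*h - 4)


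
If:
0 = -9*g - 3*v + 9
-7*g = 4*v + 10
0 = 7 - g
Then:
No Solution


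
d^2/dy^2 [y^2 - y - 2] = 2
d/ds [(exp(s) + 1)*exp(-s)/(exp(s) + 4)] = (-exp(2*s) - 2*exp(s) - 4)*exp(-s)/(exp(2*s) + 8*exp(s) + 16)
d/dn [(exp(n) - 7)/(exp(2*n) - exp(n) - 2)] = (-(exp(n) - 7)*(2*exp(n) - 1) + exp(2*n) - exp(n) - 2)*exp(n)/(-exp(2*n) + exp(n) + 2)^2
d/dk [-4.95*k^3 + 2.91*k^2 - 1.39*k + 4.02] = -14.85*k^2 + 5.82*k - 1.39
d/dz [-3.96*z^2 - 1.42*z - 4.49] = -7.92*z - 1.42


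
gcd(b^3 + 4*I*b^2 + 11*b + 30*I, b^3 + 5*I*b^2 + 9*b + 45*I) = b^2 + 2*I*b + 15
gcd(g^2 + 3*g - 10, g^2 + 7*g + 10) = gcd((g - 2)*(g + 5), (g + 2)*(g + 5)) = g + 5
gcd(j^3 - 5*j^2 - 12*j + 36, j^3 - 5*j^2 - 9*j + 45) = j + 3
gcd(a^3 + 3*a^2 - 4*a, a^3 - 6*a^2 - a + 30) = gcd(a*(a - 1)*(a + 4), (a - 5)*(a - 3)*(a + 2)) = 1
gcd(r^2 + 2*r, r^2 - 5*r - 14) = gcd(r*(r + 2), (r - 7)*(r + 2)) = r + 2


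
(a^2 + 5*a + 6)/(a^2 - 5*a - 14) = (a + 3)/(a - 7)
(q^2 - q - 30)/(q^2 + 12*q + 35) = (q - 6)/(q + 7)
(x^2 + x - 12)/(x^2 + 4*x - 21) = (x + 4)/(x + 7)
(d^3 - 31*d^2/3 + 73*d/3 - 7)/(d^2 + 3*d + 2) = (3*d^3 - 31*d^2 + 73*d - 21)/(3*(d^2 + 3*d + 2))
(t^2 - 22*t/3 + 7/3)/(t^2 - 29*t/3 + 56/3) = (3*t - 1)/(3*t - 8)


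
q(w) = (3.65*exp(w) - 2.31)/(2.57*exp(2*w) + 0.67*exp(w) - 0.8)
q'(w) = (3.65*exp(w) - 2.31)*(-5.14*exp(2*w) - 0.67*exp(w))/(2.57*exp(2*w) + 0.67*exp(w) - 0.8)^2 + 3.65*exp(w)/(2.57*exp(2*w) + 0.67*exp(w) - 0.8) = (-9.3805*exp(2*w) + 11.8734*exp(w) - 1.3723)*exp(w)/(6.6049*exp(4*w) + 3.4438*exp(3*w) - 3.6631*exp(2*w) - 1.072*exp(w) + 0.64)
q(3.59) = 0.04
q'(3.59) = -0.04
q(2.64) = 0.10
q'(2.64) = -0.09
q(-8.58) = 2.89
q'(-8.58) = -0.00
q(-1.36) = 2.99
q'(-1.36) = 1.29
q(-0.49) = -0.13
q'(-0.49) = 4.41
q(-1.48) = 2.88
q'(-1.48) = 0.73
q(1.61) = 0.24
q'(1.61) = -0.20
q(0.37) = 0.54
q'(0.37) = -0.18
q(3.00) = 0.07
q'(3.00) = -0.06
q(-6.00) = 2.88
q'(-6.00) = -0.00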